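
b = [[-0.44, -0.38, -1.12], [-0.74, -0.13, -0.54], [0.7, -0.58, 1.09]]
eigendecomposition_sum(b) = [[(-0.06+0.49j),0.04-0.45j,(-0.4+0.26j)],[-0.20-0.03j,(0.18+0.02j),(-0.1-0.17j)],[0.34-0.45j,-0.30+0.42j,(0.54-0.02j)]] + [[(-0.06-0.49j), (0.04+0.45j), -0.40-0.26j], [-0.20+0.03j, 0.18-0.02j, -0.10+0.17j], [0.34+0.45j, -0.30-0.42j, 0.54+0.02j]] + [[-0.32+0.00j, -0.46-0.00j, (-0.32-0j)], [(-0.34+0j), (-0.49-0j), -0.34-0.00j], [(0.01-0j), (0.02+0j), (0.01+0j)]]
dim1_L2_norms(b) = [1.26, 0.93, 1.42]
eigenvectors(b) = [[0.55-0.33j, (0.55+0.33j), (0.68+0j)], [0.12+0.23j, 0.12-0.23j, 0.73+0.00j], [-0.73+0.00j, -0.73-0.00j, (-0.03+0j)]]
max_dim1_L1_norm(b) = 2.37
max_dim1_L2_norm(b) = 1.42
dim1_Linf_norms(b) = [1.12, 0.74, 1.09]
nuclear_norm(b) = 3.05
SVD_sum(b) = [[-0.63, 0.07, -0.97],[-0.46, 0.05, -0.71],[0.72, -0.08, 1.11]] + [[0.04, -0.47, -0.06], [0.01, -0.13, -0.02], [0.04, -0.49, -0.06]] + [[0.14, 0.02, -0.09], [-0.29, -0.05, 0.19], [-0.06, -0.01, 0.04]]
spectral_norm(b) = 1.95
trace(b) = 0.52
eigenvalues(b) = [(0.66+0.5j), (0.66-0.5j), (-0.8+0j)]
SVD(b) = [[-0.59, 0.68, -0.44],[-0.43, 0.19, 0.88],[0.68, 0.71, 0.18]] @ diag([1.9523668902535338, 0.702148104861638, 0.39780845224926137]) @ [[0.54,-0.06,0.84], [0.09,-0.99,-0.12], [-0.84,-0.14,0.53]]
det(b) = -0.55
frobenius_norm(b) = 2.11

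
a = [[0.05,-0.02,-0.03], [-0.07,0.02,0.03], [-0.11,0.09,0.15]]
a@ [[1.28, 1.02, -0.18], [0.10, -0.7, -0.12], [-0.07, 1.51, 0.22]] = [[0.06,0.02,-0.01],[-0.09,-0.04,0.02],[-0.14,0.05,0.04]]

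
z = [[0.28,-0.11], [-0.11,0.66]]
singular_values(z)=[0.69, 0.25]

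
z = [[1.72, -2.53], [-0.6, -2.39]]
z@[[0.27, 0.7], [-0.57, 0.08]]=[[1.91, 1.0], [1.2, -0.61]]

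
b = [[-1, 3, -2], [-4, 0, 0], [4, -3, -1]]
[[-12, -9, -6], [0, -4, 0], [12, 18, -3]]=b @ [[0, 1, 0], [-4, -4, 0], [0, -2, 3]]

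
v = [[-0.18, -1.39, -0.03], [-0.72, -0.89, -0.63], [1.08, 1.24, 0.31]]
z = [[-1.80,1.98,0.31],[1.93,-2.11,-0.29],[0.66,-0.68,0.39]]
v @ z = [[-2.38, 2.6, 0.34],[-0.84, 0.88, -0.21],[0.65, -0.69, 0.10]]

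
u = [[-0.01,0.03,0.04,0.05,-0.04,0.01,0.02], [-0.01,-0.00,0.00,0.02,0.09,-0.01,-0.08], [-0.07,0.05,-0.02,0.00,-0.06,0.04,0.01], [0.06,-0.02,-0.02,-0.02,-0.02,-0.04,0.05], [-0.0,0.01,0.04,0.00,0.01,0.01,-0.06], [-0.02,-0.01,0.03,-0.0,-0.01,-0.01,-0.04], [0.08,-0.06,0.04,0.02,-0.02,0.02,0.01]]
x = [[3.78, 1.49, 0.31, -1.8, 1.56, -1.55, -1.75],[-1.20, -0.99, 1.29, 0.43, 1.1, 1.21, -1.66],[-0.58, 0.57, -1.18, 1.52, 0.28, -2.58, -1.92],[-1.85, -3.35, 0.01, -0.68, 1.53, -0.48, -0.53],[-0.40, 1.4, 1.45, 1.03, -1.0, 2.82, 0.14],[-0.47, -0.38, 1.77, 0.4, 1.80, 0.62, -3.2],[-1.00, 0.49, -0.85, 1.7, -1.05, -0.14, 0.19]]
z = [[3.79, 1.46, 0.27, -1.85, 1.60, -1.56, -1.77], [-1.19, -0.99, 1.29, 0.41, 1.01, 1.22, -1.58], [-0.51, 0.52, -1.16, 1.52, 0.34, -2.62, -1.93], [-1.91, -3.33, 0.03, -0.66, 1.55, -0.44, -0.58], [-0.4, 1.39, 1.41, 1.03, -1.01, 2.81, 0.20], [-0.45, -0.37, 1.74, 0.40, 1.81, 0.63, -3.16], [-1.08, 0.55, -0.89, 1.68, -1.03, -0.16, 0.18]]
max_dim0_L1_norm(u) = 0.27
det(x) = -0.27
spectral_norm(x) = 5.99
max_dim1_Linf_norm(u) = 0.09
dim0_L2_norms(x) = [4.57, 4.13, 3.02, 3.21, 3.38, 4.37, 4.48]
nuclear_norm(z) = 20.79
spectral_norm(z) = 6.07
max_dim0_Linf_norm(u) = 0.09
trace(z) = 0.78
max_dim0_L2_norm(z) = 4.61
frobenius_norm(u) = 0.26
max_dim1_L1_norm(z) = 12.3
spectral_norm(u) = 0.16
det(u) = -0.00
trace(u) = -0.04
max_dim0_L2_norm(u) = 0.12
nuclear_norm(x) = 20.95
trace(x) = 0.74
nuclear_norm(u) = 0.56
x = z + u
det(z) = -0.00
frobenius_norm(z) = 10.38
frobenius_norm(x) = 10.39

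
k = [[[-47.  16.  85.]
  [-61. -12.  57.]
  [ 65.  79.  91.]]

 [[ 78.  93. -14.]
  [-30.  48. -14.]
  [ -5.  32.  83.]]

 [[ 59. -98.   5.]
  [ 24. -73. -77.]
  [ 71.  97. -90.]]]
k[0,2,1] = 79.0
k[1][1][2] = -14.0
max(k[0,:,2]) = 91.0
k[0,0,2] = 85.0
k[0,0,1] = 16.0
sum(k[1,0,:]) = 157.0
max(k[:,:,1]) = 97.0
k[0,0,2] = 85.0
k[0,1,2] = 57.0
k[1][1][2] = -14.0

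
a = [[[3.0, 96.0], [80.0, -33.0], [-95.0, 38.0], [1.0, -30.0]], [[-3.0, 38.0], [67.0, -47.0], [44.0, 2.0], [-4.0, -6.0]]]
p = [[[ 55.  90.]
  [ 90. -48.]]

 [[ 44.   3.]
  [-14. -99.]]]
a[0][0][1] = 96.0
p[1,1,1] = -99.0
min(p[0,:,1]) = -48.0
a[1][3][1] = -6.0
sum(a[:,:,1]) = 58.0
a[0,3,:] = [1.0, -30.0]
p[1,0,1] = 3.0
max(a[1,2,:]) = 44.0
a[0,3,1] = -30.0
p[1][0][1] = 3.0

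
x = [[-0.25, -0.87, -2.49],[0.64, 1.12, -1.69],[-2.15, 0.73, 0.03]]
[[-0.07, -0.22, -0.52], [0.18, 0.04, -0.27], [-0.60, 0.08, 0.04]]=x@[[0.28, -0.00, -0.0], [-0.00, 0.11, 0.05], [-0.0, 0.05, 0.19]]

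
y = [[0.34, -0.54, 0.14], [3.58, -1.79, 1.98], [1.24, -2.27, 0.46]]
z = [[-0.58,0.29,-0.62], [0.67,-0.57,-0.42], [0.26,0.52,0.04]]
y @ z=[[-0.52,0.48,0.02],[-2.76,3.09,-1.39],[-2.12,1.89,0.20]]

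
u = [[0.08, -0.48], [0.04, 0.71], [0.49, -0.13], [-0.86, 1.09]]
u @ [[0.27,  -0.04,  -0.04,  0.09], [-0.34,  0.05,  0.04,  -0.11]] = [[0.18,  -0.03,  -0.02,  0.06], [-0.23,  0.03,  0.03,  -0.07], [0.18,  -0.03,  -0.02,  0.06], [-0.60,  0.09,  0.08,  -0.2]]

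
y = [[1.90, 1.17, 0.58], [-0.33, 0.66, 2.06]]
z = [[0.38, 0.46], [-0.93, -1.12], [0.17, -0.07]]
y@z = [[-0.27, -0.48], [-0.39, -1.04]]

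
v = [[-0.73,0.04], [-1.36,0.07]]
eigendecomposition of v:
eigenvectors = [[-0.47, -0.06], [-0.88, -1.00]]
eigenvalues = [-0.65, -0.01]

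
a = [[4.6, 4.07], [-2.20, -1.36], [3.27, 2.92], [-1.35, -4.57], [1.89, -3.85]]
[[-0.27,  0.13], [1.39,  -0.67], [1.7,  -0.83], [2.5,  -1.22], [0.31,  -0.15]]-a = [[-4.87, -3.94], [3.59, 0.69], [-1.57, -3.75], [3.85, 3.35], [-1.58, 3.7]]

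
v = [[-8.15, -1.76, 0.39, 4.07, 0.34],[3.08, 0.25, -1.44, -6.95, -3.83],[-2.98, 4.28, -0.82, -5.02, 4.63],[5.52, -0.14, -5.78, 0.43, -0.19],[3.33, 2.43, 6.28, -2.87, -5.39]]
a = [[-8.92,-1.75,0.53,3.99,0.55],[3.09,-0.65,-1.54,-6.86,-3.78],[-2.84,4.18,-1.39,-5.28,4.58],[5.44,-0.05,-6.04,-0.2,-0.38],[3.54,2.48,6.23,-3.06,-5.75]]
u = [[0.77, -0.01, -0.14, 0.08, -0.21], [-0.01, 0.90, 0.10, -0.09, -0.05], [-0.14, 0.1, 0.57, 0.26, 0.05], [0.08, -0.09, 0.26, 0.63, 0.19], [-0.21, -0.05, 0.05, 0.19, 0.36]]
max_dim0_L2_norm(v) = 11.24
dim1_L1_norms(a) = [15.74, 15.92, 18.27, 12.11, 21.06]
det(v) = 10085.80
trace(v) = -13.68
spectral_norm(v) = 13.67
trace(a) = -16.91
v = a + u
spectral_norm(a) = 14.24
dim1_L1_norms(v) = [14.71, 15.55, 17.73, 12.06, 20.3]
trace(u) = 3.23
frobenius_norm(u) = 1.63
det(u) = 0.04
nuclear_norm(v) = 39.16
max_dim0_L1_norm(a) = 23.83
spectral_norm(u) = 0.98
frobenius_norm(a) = 20.38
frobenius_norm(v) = 19.83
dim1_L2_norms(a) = [9.96, 8.58, 8.74, 8.14, 10.0]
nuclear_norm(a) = 40.36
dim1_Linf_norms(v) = [8.15, 6.95, 5.02, 5.78, 6.28]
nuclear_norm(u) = 3.23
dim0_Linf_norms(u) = [0.77, 0.9, 0.57, 0.63, 0.36]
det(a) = 12767.20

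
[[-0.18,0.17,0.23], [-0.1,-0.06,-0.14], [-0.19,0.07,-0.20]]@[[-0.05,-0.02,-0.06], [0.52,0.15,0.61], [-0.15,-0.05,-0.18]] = [[0.06,  0.02,  0.07], [-0.01,  0.0,  -0.01], [0.08,  0.02,  0.09]]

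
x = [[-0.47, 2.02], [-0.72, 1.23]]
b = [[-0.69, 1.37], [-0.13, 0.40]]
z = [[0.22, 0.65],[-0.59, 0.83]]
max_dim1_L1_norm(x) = 2.49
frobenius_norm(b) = 1.59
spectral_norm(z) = 1.12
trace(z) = 1.05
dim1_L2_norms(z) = [0.69, 1.02]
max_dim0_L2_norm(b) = 1.43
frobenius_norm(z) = 1.23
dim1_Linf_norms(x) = [2.02, 1.23]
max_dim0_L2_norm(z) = 1.05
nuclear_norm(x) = 2.84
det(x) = 0.88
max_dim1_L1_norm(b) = 2.06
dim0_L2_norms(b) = [0.7, 1.43]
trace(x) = 0.76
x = z + b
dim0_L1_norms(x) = [1.19, 3.25]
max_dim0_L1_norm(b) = 1.77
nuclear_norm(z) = 1.62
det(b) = -0.10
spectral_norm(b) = 1.59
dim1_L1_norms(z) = [0.87, 1.42]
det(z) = 0.57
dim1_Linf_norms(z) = [0.65, 0.83]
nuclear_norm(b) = 1.65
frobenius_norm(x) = 2.52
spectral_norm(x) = 2.49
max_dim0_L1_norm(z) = 1.48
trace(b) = -0.29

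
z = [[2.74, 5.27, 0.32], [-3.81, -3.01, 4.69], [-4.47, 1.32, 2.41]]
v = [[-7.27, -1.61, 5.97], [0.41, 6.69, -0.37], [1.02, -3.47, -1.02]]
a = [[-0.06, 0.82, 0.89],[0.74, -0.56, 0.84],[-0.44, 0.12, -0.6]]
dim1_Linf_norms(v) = [7.27, 6.69, 3.47]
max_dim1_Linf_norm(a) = 0.89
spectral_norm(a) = 1.52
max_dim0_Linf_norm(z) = 5.27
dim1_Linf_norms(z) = [5.27, 4.69, 4.47]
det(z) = -104.85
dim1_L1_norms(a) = [1.77, 2.14, 1.16]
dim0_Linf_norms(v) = [7.27, 6.69, 5.97]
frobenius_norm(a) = 1.90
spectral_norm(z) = 8.72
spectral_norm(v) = 9.80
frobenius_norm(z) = 10.42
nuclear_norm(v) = 17.30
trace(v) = -1.60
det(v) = 9.65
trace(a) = -1.22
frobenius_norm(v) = 12.26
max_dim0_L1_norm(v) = 11.77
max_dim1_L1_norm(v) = 14.85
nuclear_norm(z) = 16.24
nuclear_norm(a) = 2.71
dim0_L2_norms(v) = [7.35, 7.71, 6.07]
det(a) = -0.09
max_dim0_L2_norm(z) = 6.48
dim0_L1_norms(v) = [8.7, 11.77, 7.36]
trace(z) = 2.14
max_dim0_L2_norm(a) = 1.36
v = a @ z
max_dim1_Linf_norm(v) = 7.27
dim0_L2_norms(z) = [6.48, 6.21, 5.28]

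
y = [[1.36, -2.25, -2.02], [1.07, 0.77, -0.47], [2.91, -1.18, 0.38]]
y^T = [[1.36,  1.07,  2.91], [-2.25,  0.77,  -1.18], [-2.02,  -0.47,  0.38]]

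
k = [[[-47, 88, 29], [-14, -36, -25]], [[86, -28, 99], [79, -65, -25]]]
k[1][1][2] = -25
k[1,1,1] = -65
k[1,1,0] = 79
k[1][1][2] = -25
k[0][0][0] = -47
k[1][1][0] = 79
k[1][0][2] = 99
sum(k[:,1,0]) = 65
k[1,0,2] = 99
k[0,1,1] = -36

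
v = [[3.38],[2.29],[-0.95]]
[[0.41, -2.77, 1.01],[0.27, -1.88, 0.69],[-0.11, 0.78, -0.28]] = v @ [[0.12, -0.82, 0.3]]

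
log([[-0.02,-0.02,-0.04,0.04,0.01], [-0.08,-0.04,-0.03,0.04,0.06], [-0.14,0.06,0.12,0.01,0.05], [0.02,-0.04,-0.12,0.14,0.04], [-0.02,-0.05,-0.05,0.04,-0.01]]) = [[-4.44+3.88j, -0.30-0.13j, (-0.34+0.18j), 0.54-0.76j, 0.51-0.69j], [(-4.97-3.27j), (-3.41+0.11j), (-0.06-0.15j), 0.83+0.64j, 3.38+0.58j], [0.71+3.02j, 1.00-0.10j, (-2.14+0.14j), (-0.24-0.59j), -0.71-0.54j], [1.05-0.58j, 0.46+0.02j, -0.83-0.03j, -2.29+0.11j, 0.12+0.10j], [-4.07+6.21j, (-1.98-0.21j), -0.60+0.29j, 1.26-1.21j, -1.81-1.10j]]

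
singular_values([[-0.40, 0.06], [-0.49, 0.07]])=[0.64, 0.0]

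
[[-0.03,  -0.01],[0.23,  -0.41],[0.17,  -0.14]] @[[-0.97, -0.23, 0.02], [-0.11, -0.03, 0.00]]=[[0.03, 0.01, -0.00],[-0.18, -0.04, 0.0],[-0.15, -0.03, 0.00]]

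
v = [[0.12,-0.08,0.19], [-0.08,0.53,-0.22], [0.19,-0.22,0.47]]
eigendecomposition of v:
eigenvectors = [[-0.28, 0.91, 0.31], [0.69, -0.04, 0.72], [-0.67, -0.42, 0.62]]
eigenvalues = [0.78, 0.04, 0.31]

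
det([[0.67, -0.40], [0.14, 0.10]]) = 0.123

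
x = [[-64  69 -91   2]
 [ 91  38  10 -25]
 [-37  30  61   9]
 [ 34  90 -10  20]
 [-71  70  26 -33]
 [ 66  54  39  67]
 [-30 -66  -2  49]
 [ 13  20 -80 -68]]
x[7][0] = 13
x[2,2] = 61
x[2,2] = 61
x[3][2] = -10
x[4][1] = 70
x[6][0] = -30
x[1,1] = 38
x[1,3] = -25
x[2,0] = -37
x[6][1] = -66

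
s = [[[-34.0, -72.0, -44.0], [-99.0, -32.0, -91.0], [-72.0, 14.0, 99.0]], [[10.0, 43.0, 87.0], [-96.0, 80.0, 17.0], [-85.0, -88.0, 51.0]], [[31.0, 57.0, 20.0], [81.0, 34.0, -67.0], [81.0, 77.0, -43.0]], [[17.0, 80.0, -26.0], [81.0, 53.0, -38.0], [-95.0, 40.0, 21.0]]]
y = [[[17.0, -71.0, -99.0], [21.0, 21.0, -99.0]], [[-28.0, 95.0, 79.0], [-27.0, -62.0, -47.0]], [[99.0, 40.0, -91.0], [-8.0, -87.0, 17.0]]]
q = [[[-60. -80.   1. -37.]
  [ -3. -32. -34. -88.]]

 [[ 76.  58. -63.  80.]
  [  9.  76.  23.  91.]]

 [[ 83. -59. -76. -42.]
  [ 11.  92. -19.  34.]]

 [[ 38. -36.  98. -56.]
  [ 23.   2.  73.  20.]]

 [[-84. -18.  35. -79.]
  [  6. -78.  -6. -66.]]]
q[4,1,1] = -78.0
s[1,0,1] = 43.0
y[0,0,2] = -99.0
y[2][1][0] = -8.0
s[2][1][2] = -67.0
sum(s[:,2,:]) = 0.0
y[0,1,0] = 21.0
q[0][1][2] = -34.0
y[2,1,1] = -87.0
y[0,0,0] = 17.0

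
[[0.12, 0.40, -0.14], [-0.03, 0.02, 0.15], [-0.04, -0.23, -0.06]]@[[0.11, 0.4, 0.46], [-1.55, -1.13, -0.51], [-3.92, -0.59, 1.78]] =[[-0.06, -0.32, -0.4], [-0.62, -0.12, 0.24], [0.59, 0.28, -0.01]]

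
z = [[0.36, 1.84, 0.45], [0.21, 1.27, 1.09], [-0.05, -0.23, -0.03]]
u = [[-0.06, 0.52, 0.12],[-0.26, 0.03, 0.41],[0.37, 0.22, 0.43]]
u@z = [[0.08,0.52,0.54],[-0.11,-0.53,-0.10],[0.16,0.86,0.39]]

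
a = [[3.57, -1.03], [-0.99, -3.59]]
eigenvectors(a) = [[0.99, 0.14], [-0.13, 0.99]]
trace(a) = -0.02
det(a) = -13.84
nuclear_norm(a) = 7.44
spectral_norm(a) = 3.74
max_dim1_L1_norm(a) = 4.6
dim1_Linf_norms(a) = [3.57, 3.59]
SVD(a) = [[0.64, 0.77], [0.77, -0.64]] @ diag([3.7421052946645736, 3.6973839351145776]) @ [[0.4, -0.91], [0.91, 0.4]]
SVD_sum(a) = [[0.96, -2.18],  [1.17, -2.64]] + [[2.61, 1.15], [-2.16, -0.95]]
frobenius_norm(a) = 5.26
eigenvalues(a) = [3.71, -3.73]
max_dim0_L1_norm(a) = 4.62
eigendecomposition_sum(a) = [[3.64, -0.51],[-0.49, 0.07]] + [[-0.07, -0.52], [-0.5, -3.66]]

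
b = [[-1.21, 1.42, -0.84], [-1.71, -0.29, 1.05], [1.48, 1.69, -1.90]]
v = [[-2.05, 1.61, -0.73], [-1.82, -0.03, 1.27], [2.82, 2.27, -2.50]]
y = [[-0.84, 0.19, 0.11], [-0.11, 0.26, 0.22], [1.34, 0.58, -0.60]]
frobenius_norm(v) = 5.62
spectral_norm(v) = 4.83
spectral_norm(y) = 1.74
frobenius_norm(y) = 1.84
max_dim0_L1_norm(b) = 4.4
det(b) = 1.14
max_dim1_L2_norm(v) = 4.4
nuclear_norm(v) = 8.18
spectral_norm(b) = 3.49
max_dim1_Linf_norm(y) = 1.34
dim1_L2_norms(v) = [2.71, 2.22, 4.4]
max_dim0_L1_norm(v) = 6.69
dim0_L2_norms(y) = [1.59, 0.66, 0.65]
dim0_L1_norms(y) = [2.29, 1.03, 0.93]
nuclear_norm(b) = 5.82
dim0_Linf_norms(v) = [2.82, 2.27, 2.5]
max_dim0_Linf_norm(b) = 1.9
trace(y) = -1.18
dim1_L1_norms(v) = [4.39, 3.12, 7.59]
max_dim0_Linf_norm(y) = 1.34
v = b + y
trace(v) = -4.58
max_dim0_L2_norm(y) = 1.59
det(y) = 0.24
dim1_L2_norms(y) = [0.87, 0.36, 1.58]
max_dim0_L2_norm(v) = 3.93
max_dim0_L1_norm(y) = 2.29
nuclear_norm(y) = 2.53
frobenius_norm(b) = 4.12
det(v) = 7.15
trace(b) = -3.40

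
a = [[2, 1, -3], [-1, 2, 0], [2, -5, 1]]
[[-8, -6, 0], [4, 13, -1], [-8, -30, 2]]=a@ [[-4, -5, -1], [0, 4, -1], [0, 0, -1]]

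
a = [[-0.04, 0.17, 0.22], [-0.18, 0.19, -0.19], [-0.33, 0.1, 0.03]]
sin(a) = [[-0.04, 0.17, 0.23],[-0.18, 0.19, -0.19],[-0.34, 0.1, 0.03]]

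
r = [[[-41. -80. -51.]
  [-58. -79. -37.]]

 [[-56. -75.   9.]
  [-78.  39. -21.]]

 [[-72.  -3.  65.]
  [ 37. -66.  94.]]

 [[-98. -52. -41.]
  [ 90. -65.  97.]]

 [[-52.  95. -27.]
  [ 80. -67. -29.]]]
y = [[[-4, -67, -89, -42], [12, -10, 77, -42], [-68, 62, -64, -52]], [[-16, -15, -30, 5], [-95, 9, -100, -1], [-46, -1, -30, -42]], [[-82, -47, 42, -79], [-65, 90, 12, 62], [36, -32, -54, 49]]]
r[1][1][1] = 39.0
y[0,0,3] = -42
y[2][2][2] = -54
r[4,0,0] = -52.0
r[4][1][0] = 80.0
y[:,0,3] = [-42, 5, -79]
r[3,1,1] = -65.0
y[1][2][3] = -42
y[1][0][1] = -15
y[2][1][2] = 12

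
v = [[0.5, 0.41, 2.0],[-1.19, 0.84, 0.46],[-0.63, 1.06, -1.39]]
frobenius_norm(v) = 3.19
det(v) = -3.09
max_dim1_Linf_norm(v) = 2.0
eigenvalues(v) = [(0.73+1.23j), (0.73-1.23j), (-1.52+0j)]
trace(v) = -0.05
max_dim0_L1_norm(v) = 3.85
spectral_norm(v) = 2.58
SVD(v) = [[-0.76, -0.37, 0.53], [0.03, -0.84, -0.54], [0.65, -0.40, 0.65]] @ diag([2.5774428463929224, 1.7598308271777747, 0.6810167643257687]) @ [[-0.32, 0.15, -0.93],  [0.61, -0.73, -0.33],  [0.73, 0.67, -0.14]]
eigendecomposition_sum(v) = [[(0.23+0.72j), 0.44-0.53j, (0.48+0.29j)],[-0.61+0.38j, 0.59+0.28j, (-0.15+0.51j)],[-0.29+0.14j, (0.25+0.15j), -0.09+0.22j]] + [[(0.23-0.72j),0.44+0.53j,(0.48-0.29j)], [-0.61-0.38j,(0.59-0.28j),-0.15-0.51j], [-0.29-0.14j,0.25-0.15j,(-0.09-0.22j)]] + [[(0.04+0j),(-0.48+0j),(1.05+0j)],[(0.03+0j),-0.35+0.00j,(0.76+0j)],[(-0.05-0j),0.55-0.00j,(-1.21-0j)]]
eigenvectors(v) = [[0.69+0.00j, (0.69-0j), (-0.59+0j)], [(0.17+0.64j), (0.17-0.64j), (-0.43+0j)], [0.05+0.29j, 0.05-0.29j, 0.68+0.00j]]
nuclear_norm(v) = 5.02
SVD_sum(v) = [[0.63, -0.3, 1.84], [-0.03, 0.01, -0.08], [-0.53, 0.26, -1.56]] + [[-0.39, 0.47, 0.21],[-0.9, 1.07, 0.48],[-0.42, 0.5, 0.23]] + [[0.26, 0.24, -0.05],  [-0.27, -0.25, 0.05],  [0.32, 0.3, -0.06]]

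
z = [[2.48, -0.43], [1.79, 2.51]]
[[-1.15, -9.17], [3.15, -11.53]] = z @[[-0.22,  -4.0], [1.41,  -1.74]]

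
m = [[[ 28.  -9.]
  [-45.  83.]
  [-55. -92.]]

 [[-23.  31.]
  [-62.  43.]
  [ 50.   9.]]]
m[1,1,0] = -62.0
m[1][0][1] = 31.0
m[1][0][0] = -23.0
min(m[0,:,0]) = -55.0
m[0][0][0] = 28.0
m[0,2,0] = -55.0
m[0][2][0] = -55.0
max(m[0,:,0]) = 28.0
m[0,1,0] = -45.0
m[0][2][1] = -92.0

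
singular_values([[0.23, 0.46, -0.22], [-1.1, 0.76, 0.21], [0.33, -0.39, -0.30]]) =[1.46, 0.56, 0.24]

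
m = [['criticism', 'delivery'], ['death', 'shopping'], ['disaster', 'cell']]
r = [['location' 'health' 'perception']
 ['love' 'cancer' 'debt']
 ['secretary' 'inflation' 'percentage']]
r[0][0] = 'location'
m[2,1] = 'cell'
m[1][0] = 'death'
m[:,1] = ['delivery', 'shopping', 'cell']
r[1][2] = 'debt'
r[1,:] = ['love', 'cancer', 'debt']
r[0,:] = ['location', 'health', 'perception']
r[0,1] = 'health'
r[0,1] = 'health'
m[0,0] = 'criticism'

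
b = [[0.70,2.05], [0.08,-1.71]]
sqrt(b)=[[0.85+0.03j, (0.71-1.07j)], [0.03-0.04j, 0.02+1.30j]]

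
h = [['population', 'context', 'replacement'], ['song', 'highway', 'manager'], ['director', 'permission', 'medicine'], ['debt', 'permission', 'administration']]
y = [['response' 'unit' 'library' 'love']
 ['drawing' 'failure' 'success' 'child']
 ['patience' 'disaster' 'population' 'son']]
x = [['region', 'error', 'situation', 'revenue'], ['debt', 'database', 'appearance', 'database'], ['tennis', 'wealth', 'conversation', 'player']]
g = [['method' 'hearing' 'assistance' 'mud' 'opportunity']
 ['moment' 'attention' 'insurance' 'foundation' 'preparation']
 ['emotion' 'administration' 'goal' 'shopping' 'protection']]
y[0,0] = 'response'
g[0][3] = 'mud'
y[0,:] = ['response', 'unit', 'library', 'love']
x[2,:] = ['tennis', 'wealth', 'conversation', 'player']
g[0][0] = 'method'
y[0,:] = ['response', 'unit', 'library', 'love']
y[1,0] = 'drawing'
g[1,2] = 'insurance'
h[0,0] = 'population'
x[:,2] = ['situation', 'appearance', 'conversation']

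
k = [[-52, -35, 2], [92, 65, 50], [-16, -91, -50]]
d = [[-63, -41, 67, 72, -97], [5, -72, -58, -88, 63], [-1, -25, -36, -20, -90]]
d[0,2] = 67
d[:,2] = [67, -58, -36]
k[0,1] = -35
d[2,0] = -1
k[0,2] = 2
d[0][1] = -41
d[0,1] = -41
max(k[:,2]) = 50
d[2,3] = -20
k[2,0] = -16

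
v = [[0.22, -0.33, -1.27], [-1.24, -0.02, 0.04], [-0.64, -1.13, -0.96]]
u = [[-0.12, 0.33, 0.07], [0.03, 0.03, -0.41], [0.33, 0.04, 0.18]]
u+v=[[0.1, 0.0, -1.20], [-1.21, 0.01, -0.37], [-0.31, -1.09, -0.78]]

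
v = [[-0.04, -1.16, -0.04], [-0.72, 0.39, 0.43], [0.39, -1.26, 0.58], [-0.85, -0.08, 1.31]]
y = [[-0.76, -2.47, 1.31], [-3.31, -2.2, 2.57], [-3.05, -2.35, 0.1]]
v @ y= [[3.99, 2.74, -3.04],[-2.06, -0.09, 0.1],[2.11, 0.45, -2.67],[-3.08, -0.80, -1.19]]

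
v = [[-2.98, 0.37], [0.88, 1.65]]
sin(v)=[[-0.08, 0.08], [0.2, 0.97]]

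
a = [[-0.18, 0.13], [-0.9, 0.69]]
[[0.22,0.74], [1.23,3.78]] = a @ [[0.83, -2.87], [2.86, 1.74]]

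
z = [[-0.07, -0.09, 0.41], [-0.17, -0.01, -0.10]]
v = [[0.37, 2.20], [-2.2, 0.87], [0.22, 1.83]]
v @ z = [[-0.4, -0.06, -0.07], [0.01, 0.19, -0.99], [-0.33, -0.04, -0.09]]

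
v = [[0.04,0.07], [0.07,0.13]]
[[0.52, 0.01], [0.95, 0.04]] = v@ [[4.48, -3.89], [4.92, 2.38]]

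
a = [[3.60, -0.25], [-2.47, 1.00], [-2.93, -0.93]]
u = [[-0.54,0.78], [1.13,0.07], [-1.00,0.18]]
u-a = [[-4.14, 1.03], [3.6, -0.93], [1.93, 1.11]]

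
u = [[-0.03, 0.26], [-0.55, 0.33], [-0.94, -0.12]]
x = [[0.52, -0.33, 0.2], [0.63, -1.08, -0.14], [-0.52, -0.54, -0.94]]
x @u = [[-0.02, 0.00], [0.71, -0.18], [1.20, -0.2]]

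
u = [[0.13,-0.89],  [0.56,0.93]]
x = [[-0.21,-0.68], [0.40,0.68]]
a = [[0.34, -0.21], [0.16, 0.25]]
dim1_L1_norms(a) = [0.55, 0.41]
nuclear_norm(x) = 1.18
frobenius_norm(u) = 1.41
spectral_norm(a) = 0.40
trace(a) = 0.59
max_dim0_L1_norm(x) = 1.36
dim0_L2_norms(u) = [0.57, 1.29]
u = a + x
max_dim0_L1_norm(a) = 0.5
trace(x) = 0.47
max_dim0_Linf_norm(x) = 0.68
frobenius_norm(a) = 0.50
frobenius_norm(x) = 1.06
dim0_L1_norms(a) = [0.5, 0.46]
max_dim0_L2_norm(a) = 0.38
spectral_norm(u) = 1.33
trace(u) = 1.06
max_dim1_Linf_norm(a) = 0.34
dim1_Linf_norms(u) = [0.89, 0.93]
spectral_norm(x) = 1.06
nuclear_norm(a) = 0.70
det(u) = 0.62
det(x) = 0.13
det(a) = 0.12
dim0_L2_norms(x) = [0.45, 0.96]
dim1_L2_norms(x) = [0.71, 0.79]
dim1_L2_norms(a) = [0.4, 0.3]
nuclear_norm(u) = 1.80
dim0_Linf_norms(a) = [0.34, 0.25]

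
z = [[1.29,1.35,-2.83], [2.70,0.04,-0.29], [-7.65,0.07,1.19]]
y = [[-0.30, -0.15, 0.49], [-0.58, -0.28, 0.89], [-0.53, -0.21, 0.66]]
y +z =[[0.99,1.2,-2.34], [2.12,-0.24,0.6], [-8.18,-0.14,1.85]]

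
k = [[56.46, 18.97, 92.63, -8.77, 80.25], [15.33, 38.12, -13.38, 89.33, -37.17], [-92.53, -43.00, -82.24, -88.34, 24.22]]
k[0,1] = 18.97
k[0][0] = 56.46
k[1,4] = -37.17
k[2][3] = -88.34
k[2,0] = -92.53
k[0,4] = 80.25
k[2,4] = 24.22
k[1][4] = -37.17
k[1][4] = -37.17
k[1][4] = -37.17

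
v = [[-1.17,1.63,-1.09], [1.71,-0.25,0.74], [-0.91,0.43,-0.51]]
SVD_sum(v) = [[-1.58, 1.09, -1.03], [1.25, -0.86, 0.81], [-0.81, 0.56, -0.53]] + [[0.41,0.54,-0.06], [0.46,0.61,-0.07], [-0.1,-0.13,0.01]] + [[0.00, -0.00, -0.00],[-0.00, 0.00, 0.0],[-0.00, 0.0, 0.0]]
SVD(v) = [[-0.73, -0.66, -0.19], [0.57, -0.74, 0.36], [-0.37, 0.16, 0.91]] @ diag([2.989807561962055, 1.0403107095650257, 0.00209045421343577]) @ [[0.73, -0.5, 0.47], [-0.60, -0.79, 0.09], [-0.33, 0.35, 0.88]]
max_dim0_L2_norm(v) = 2.26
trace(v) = -1.93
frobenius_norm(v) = 3.17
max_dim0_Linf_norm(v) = 1.71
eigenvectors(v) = [[0.74,-0.64,-0.33],  [-0.56,-0.75,0.35],  [0.37,0.17,0.88]]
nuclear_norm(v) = 4.03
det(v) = -0.01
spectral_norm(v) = 2.99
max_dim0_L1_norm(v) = 3.79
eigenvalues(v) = [-2.97, 1.04, 0.0]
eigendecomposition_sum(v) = [[-1.59, 1.12, -1.04],[1.22, -0.86, 0.80],[-0.80, 0.56, -0.52]] + [[0.42, 0.51, -0.05], [0.49, 0.61, -0.06], [-0.11, -0.13, 0.01]] + [[0.00, -0.00, -0.0], [-0.00, 0.00, 0.00], [-0.0, 0.0, 0.00]]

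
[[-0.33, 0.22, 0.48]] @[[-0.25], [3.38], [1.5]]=[[1.55]]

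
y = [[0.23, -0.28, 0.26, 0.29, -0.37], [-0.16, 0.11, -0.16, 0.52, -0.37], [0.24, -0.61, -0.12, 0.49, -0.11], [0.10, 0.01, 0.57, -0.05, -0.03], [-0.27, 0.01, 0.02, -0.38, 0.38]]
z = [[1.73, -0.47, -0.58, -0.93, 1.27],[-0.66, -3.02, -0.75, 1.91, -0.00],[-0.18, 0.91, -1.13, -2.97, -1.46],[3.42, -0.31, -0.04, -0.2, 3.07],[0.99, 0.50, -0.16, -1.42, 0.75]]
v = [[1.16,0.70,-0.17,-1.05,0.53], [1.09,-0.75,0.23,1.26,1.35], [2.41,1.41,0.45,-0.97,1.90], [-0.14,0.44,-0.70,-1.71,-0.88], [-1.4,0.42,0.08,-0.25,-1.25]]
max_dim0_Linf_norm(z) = 3.42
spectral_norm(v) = 4.32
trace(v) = -2.10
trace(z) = -1.87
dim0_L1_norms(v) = [6.2, 3.72, 1.63, 5.24, 5.91]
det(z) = 0.07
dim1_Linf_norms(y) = [0.37, 0.52, 0.61, 0.57, 0.38]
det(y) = 0.01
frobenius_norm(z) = 7.61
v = y @ z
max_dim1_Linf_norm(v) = 2.41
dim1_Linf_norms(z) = [1.73, 3.02, 2.97, 3.42, 1.42]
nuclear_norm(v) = 8.48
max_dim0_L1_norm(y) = 1.73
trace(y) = 0.55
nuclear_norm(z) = 12.92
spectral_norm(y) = 1.16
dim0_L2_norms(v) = [3.21, 1.85, 0.88, 2.57, 2.84]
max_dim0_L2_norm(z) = 4.02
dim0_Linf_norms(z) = [3.42, 3.02, 1.13, 2.97, 3.07]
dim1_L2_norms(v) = [1.8, 2.28, 3.54, 2.1, 1.94]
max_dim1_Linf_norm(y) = 0.61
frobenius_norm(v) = 5.40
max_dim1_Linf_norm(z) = 3.42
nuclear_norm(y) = 2.83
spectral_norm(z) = 5.39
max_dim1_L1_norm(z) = 7.04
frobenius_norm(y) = 1.51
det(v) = 0.00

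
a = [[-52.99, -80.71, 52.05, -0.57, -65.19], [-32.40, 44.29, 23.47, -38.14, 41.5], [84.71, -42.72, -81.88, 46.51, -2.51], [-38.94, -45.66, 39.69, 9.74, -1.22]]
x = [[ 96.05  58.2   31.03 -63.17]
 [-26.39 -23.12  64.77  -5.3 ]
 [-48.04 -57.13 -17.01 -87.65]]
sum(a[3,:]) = -36.38999999999999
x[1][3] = -5.3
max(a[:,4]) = 41.5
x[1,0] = -26.39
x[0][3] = -63.17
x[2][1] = -57.13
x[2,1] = -57.13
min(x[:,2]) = -17.01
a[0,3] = -0.57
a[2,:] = [84.71, -42.72, -81.88, 46.51, -2.51]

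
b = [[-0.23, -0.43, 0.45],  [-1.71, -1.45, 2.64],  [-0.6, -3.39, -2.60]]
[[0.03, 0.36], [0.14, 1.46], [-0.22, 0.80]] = b @[[0.1, 0.16], [-0.03, -0.54], [0.1, 0.36]]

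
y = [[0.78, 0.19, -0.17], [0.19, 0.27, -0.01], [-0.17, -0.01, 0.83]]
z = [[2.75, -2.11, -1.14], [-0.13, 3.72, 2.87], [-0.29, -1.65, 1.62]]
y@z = [[2.17, -0.66, -0.62], [0.49, 0.62, 0.54], [-0.71, -1.05, 1.51]]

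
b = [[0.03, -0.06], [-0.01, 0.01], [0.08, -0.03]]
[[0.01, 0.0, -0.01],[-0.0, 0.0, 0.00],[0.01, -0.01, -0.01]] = b@[[0.04, -0.12, -0.11],[-0.12, -0.09, 0.04]]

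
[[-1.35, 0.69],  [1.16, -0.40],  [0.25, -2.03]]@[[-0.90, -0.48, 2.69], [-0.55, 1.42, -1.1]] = [[0.84, 1.63, -4.39],[-0.82, -1.12, 3.56],[0.89, -3.0, 2.91]]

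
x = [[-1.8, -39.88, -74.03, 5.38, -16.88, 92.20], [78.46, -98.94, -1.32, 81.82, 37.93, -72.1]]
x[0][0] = -1.8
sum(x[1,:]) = 25.849999999999994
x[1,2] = -1.32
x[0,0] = -1.8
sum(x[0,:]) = -35.010000000000005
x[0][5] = 92.2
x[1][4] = 37.93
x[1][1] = -98.94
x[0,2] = -74.03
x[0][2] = -74.03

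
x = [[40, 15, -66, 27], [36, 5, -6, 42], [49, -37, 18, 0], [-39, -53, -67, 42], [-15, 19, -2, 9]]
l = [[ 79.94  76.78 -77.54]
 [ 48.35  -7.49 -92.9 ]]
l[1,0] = 48.35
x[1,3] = 42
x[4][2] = -2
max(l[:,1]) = 76.78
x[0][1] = 15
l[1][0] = 48.35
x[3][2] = -67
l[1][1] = -7.49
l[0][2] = -77.54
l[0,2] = -77.54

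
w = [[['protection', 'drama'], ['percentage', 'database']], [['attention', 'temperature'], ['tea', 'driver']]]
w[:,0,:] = [['protection', 'drama'], ['attention', 'temperature']]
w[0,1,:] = ['percentage', 'database']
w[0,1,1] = 'database'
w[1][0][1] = 'temperature'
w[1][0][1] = 'temperature'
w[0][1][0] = 'percentage'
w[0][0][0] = 'protection'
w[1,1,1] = 'driver'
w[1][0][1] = 'temperature'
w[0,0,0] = 'protection'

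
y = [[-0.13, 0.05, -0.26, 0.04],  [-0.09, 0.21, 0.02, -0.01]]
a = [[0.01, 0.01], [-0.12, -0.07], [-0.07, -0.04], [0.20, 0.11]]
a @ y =[[-0.0, 0.0, -0.00, 0.00], [0.02, -0.02, 0.03, -0.00], [0.01, -0.01, 0.02, -0.00], [-0.04, 0.03, -0.05, 0.01]]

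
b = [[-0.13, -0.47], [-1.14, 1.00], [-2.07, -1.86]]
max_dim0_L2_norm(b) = 2.37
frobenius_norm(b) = 3.21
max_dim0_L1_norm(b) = 3.34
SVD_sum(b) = [[-0.31,  -0.26],[-0.17,  -0.14],[-2.12,  -1.80]] + [[0.18, -0.21],[-0.97, 1.14],[0.05, -0.06]]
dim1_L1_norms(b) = [0.6, 2.14, 3.93]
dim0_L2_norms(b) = [2.37, 2.16]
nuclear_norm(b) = 4.35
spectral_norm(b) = 2.82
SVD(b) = [[-0.14, 0.18], [-0.08, -0.98], [-0.99, 0.05]] @ diag([2.8196172347661017, 1.5269769642695863]) @ [[0.76, 0.65], [0.65, -0.76]]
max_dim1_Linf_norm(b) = 2.07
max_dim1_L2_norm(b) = 2.78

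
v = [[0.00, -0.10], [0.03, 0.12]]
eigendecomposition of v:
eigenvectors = [[-0.94, 0.76], [0.33, -0.65]]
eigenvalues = [0.04, 0.08]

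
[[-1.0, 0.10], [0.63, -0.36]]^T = [[-1.0, 0.63], [0.1, -0.36]]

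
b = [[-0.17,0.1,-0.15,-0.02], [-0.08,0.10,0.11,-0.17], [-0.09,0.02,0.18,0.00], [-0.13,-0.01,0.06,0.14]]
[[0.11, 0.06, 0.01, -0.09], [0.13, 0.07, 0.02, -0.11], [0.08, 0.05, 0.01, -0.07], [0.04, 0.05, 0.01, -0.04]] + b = [[-0.06, 0.16, -0.14, -0.11], [0.05, 0.17, 0.13, -0.28], [-0.01, 0.07, 0.19, -0.07], [-0.09, 0.04, 0.07, 0.1]]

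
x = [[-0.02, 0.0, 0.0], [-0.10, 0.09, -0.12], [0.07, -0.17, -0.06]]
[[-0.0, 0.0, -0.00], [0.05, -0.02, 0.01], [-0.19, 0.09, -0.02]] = x @ [[0.17, -0.08, 0.02], [1.1, -0.54, 0.14], [0.29, -0.14, 0.04]]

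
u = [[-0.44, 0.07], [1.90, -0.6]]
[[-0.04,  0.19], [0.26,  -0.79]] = u@[[0.03, -0.43], [-0.33, -0.04]]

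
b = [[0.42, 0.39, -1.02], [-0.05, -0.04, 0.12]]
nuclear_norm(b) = 1.18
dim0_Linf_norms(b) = [0.42, 0.39, 1.02]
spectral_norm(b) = 1.18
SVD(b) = [[-0.99,  0.12], [0.12,  0.99]] @ diag([1.17786609491892, 0.0056091390117807595]) @ [[-0.36, -0.33, 0.87], [-0.22, 0.94, 0.27]]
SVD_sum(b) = [[0.42, 0.39, -1.02], [-0.05, -0.05, 0.12]] + [[-0.00,0.0,0.0], [-0.0,0.01,0.00]]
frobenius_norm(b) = 1.18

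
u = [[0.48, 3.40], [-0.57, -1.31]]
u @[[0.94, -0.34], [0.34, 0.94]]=[[1.61, 3.03], [-0.98, -1.04]]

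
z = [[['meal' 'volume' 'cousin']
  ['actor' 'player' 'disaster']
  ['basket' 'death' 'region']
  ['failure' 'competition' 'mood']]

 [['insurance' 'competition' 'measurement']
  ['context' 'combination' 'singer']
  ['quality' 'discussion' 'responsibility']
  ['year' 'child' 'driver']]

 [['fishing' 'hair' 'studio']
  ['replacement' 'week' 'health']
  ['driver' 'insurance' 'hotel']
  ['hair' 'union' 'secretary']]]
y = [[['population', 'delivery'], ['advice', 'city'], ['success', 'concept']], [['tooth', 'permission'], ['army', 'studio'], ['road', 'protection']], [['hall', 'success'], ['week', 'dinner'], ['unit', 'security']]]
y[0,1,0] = 'advice'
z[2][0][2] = 'studio'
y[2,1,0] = 'week'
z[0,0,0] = 'meal'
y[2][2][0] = 'unit'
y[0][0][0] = 'population'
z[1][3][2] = 'driver'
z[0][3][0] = 'failure'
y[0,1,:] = ['advice', 'city']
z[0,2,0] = 'basket'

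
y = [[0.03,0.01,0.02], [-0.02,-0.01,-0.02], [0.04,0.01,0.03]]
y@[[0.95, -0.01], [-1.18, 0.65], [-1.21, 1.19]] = [[-0.01, 0.03], [0.02, -0.03], [-0.01, 0.04]]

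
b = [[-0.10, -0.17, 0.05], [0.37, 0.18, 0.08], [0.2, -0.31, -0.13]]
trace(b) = -0.05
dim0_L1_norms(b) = [0.67, 0.66, 0.26]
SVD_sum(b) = [[-0.14, -0.09, -0.02], [0.34, 0.23, 0.06], [-0.02, -0.01, -0.00]] + [[0.03, -0.05, -0.02],[0.03, -0.04, -0.01],[0.22, -0.30, -0.11]] + [[0.0, -0.03, 0.09],[0.0, -0.01, 0.04],[-0.0, 0.01, -0.02]]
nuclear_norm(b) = 0.95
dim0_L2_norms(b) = [0.43, 0.4, 0.16]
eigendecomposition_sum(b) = [[-0.01+0.10j, -0.09+0.03j, 0.00+0.03j], [0.17-0.04j, (0.09+0.13j), 0.05-0.02j], [(-0.02+0.18j), (-0.15+0.04j), (0.01+0.05j)]] + [[-0.01-0.10j, (-0.09-0.03j), 0.00-0.03j], [0.17+0.04j, (0.09-0.13j), 0.05+0.02j], [-0.02-0.18j, -0.15-0.04j, 0.01-0.05j]] + [[(-0.08+0j),0.00-0.00j,(0.04+0j)], [0.02-0.00j,-0.00+0.00j,(-0.01-0j)], [0.25-0.00j,-0.00+0.00j,-0.14-0.00j]]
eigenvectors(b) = [[0.37-0.01j,(0.37+0.01j),-0.29+0.00j],  [-0.22-0.61j,(-0.22+0.61j),0.08+0.00j],  [0.67+0.00j,0.67-0.00j,(0.95+0j)]]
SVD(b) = [[-0.38, 0.15, 0.91],[0.92, 0.12, 0.36],[-0.06, 0.98, -0.19]] @ diag([0.4485245405845022, 0.3975924545493574, 0.1041440184498298]) @ [[0.82, 0.55, 0.14], [0.57, -0.78, -0.28], [0.05, -0.31, 0.95]]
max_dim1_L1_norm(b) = 0.64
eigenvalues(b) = [(0.08+0.28j), (0.08-0.28j), (-0.22+0j)]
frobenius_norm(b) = 0.61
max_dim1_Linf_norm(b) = 0.37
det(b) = -0.02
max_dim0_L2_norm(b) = 0.43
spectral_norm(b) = 0.45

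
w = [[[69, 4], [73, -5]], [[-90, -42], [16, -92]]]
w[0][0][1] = 4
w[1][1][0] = 16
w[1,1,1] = -92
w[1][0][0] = -90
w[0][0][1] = 4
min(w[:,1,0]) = 16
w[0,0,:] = [69, 4]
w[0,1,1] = -5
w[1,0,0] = -90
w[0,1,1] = -5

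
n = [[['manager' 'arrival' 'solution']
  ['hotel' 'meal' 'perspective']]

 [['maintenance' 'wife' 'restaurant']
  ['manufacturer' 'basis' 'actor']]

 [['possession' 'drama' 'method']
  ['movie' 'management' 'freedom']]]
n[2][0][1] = 'drama'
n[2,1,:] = ['movie', 'management', 'freedom']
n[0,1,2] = 'perspective'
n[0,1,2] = 'perspective'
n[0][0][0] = 'manager'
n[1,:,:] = [['maintenance', 'wife', 'restaurant'], ['manufacturer', 'basis', 'actor']]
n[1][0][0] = 'maintenance'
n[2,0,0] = 'possession'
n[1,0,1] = 'wife'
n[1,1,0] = 'manufacturer'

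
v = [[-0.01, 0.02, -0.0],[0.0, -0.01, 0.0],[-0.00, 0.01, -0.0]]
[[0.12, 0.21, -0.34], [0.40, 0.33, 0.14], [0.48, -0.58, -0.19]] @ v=[[-0.00, -0.00, 0.0], [-0.0, 0.01, 0.00], [-0.0, 0.01, 0.0]]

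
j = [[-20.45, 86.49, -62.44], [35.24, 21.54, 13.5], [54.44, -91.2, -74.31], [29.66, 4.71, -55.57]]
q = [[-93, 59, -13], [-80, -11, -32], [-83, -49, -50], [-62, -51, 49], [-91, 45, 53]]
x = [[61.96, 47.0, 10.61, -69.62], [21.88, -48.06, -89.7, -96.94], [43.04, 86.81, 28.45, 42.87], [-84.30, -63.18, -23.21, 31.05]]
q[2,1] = -49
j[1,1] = 21.54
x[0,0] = 61.96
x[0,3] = -69.62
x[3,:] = [-84.3, -63.18, -23.21, 31.05]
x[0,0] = 61.96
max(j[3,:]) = 29.66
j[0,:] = [-20.45, 86.49, -62.44]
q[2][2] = -50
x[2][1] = 86.81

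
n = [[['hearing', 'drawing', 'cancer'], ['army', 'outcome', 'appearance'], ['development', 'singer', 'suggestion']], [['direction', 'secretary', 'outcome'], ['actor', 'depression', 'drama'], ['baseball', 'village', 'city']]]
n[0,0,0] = 'hearing'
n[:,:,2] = [['cancer', 'appearance', 'suggestion'], ['outcome', 'drama', 'city']]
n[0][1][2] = 'appearance'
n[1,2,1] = 'village'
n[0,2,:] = ['development', 'singer', 'suggestion']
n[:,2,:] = [['development', 'singer', 'suggestion'], ['baseball', 'village', 'city']]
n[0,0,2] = 'cancer'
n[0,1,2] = 'appearance'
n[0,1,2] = 'appearance'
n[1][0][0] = 'direction'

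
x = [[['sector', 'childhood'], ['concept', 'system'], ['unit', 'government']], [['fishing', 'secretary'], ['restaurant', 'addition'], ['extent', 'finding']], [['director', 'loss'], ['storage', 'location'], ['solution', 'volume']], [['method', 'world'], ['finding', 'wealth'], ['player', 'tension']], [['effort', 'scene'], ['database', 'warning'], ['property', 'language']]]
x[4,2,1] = 'language'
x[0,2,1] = 'government'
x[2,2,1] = 'volume'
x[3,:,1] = ['world', 'wealth', 'tension']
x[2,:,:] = [['director', 'loss'], ['storage', 'location'], ['solution', 'volume']]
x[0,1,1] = 'system'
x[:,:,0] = [['sector', 'concept', 'unit'], ['fishing', 'restaurant', 'extent'], ['director', 'storage', 'solution'], ['method', 'finding', 'player'], ['effort', 'database', 'property']]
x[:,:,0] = [['sector', 'concept', 'unit'], ['fishing', 'restaurant', 'extent'], ['director', 'storage', 'solution'], ['method', 'finding', 'player'], ['effort', 'database', 'property']]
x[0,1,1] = 'system'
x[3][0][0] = 'method'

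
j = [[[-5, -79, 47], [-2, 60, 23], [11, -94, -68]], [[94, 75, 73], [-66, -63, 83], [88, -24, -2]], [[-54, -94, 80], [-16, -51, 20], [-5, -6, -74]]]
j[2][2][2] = -74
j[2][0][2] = 80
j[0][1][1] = 60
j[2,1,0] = -16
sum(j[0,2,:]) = -151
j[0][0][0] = -5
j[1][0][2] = 73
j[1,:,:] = [[94, 75, 73], [-66, -63, 83], [88, -24, -2]]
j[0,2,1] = -94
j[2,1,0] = -16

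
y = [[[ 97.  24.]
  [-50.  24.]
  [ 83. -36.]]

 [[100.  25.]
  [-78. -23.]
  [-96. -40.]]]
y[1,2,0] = -96.0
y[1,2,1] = -40.0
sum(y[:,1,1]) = 1.0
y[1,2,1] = -40.0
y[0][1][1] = 24.0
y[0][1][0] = -50.0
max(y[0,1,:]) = 24.0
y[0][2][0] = 83.0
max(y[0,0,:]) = 97.0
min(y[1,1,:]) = -78.0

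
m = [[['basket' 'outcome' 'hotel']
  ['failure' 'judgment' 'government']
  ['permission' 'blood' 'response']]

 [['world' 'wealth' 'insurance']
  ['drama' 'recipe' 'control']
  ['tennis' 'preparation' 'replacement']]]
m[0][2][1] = 'blood'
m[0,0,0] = 'basket'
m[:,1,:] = [['failure', 'judgment', 'government'], ['drama', 'recipe', 'control']]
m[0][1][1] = 'judgment'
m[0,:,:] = [['basket', 'outcome', 'hotel'], ['failure', 'judgment', 'government'], ['permission', 'blood', 'response']]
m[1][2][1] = 'preparation'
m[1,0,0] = 'world'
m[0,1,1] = 'judgment'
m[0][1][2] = 'government'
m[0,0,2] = 'hotel'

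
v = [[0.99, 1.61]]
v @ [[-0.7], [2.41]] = [[3.19]]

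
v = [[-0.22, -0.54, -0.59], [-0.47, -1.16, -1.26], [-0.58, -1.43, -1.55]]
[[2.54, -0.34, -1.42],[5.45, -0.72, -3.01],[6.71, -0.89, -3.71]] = v@[[1.36, 1.15, 1.44], [-3.00, -0.18, -1.44], [-2.07, 0.31, 3.18]]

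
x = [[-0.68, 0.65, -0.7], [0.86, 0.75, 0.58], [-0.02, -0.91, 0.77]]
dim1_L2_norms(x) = [1.17, 1.28, 1.19]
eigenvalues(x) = [(-0.8+0j), (0.82+0.37j), (0.82-0.37j)]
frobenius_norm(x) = 2.11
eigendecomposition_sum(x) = [[(-0.86+0j), 0.11-0.00j, -0.42+0.00j], [(0.39-0j), (-0.05+0j), (0.19-0j)], [0.22-0.00j, -0.03+0.00j, (0.11-0j)]] + [[0.09-0.27j, 0.27-0.44j, (-0.14-0.27j)],  [(0.23+0.02j), 0.40+0.14j, 0.19-0.16j],  [-0.12+0.55j, (-0.44+0.93j), 0.33+0.51j]] + [[0.09+0.27j, (0.27+0.44j), -0.14+0.27j], [0.23-0.02j, 0.40-0.14j, (0.19+0.16j)], [-0.12-0.55j, (-0.44-0.93j), 0.33-0.51j]]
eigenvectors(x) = [[(-0.89+0j),-0.42-0.04j,-0.42+0.04j], [0.41+0.00j,-0.04-0.34j,-0.04+0.34j], [(0.22+0j),(0.84+0j),0.84-0.00j]]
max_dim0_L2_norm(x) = 1.35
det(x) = -0.65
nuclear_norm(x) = 3.24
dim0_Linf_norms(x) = [0.86, 0.91, 0.77]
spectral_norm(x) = 1.60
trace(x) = 0.84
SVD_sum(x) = [[-0.47, 0.65, -0.82],[0.14, -0.19, 0.24],[0.44, -0.6, 0.75]] + [[-0.07, -0.08, -0.02], [0.79, 0.91, 0.27], [-0.33, -0.38, -0.11]] + [[-0.14, 0.08, 0.14], [-0.07, 0.04, 0.07], [-0.13, 0.07, 0.13]]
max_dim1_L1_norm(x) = 2.19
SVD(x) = [[-0.72, -0.08, -0.69], [0.21, 0.92, -0.33], [0.66, -0.38, -0.64]] @ diag([1.597680232269539, 1.3375566889191395, 0.30522119740087317]) @ [[0.41, -0.57, 0.71], [0.64, 0.74, 0.22], [0.65, -0.36, -0.67]]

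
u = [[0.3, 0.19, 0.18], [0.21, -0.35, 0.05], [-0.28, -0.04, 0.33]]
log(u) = [[-0.86+0.22j, (0.03-0.75j), 0.46-0.00j], [0.01-0.86j, (-0.89+2.92j), (0.14+0.01j)], [-0.70+0.04j, -0.18-0.13j, (-0.92-0j)]]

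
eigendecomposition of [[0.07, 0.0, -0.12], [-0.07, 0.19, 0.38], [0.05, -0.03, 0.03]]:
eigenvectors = [[(0.15+0.33j), 0.15-0.33j, (0.35+0j)], [-0.88+0.00j, -0.88-0.00j, (0.93+0j)], [(0.26-0.18j), (0.26+0.18j), -0.12+0.00j]]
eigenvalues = [(0.09+0.1j), (0.09-0.1j), (0.11+0j)]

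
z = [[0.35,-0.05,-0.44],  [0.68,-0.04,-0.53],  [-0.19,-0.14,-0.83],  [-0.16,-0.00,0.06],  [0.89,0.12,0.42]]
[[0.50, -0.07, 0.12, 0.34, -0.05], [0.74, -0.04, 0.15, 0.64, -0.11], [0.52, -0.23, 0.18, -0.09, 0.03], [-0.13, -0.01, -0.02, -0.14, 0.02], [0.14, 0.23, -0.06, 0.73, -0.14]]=z@[[0.49, 0.08, 0.05, 0.84, -0.13], [0.28, 0.91, -0.14, 0.45, -0.45], [-0.78, 0.11, -0.21, -0.16, 0.07]]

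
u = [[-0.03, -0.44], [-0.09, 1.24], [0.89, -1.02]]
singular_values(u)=[1.79, 0.61]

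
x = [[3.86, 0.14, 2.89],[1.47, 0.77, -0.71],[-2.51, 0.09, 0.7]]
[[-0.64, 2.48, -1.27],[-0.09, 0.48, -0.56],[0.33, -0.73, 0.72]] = x@[[-0.14,0.39,-0.30], [0.11,0.18,-0.18], [-0.04,0.33,-0.03]]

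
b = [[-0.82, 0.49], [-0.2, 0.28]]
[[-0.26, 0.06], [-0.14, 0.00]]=b@[[0.02, -0.11], [-0.50, -0.07]]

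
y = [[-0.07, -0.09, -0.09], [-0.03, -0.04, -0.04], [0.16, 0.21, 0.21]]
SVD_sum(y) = [[-0.07, -0.09, -0.09],[-0.03, -0.04, -0.04],[0.16, 0.21, 0.21]] + [[-0.00, 0.0, 0.00], [0.0, -0.0, -0.0], [-0.0, 0.00, 0.00]] + [[0.00, 0.0, -0.00], [0.0, 0.0, -0.00], [0.00, 0.0, -0.0]]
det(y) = 0.00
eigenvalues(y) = [0.1, -0.0, -0.0]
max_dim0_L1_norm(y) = 0.34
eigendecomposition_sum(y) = [[-0.07,-0.09,-0.09], [-0.03,-0.04,-0.04], [0.16,0.21,0.21]] + [[-0.0, -0.0, -0.0], [0.0, 0.0, 0.0], [0.0, 0.00, 0.0]] + [[0.00,0.0,0.00], [-0.0,-0.0,-0.0], [0.00,0.0,0.0]]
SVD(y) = [[-0.39, 0.87, 0.3], [-0.17, -0.39, 0.90], [0.90, 0.30, 0.30]] @ diag([0.37282491500457, 0.0012580746540948688, 9.79879597874198e-20]) @ [[0.48, 0.62, 0.62], [-0.88, 0.34, 0.34], [-0.00, 0.71, -0.71]]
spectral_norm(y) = 0.37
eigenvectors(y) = [[-0.38, -0.84, -0.00], [-0.17, 0.10, 0.71], [0.91, 0.53, -0.71]]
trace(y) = 0.10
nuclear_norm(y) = 0.37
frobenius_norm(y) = 0.37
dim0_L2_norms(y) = [0.18, 0.23, 0.23]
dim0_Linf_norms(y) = [0.16, 0.21, 0.21]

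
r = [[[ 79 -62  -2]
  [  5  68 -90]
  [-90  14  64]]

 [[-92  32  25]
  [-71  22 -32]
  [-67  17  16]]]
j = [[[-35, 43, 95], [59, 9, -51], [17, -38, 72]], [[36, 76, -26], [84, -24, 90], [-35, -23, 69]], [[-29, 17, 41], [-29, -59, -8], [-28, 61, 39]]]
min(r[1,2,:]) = -67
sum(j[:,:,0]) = 40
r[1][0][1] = 32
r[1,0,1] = 32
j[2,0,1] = 17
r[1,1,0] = -71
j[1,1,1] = -24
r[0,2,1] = 14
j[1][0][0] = 36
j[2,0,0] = -29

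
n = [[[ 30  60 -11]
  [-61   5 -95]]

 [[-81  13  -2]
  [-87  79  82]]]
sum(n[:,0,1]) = 73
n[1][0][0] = -81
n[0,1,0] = -61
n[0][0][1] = 60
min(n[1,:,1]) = 13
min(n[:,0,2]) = -11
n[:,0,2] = [-11, -2]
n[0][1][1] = 5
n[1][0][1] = 13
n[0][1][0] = -61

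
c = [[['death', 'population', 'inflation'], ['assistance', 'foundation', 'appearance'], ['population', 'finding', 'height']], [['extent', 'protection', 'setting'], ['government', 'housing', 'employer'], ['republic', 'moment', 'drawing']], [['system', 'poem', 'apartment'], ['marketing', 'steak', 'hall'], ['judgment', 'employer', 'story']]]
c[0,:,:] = [['death', 'population', 'inflation'], ['assistance', 'foundation', 'appearance'], ['population', 'finding', 'height']]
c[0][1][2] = 'appearance'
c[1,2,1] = 'moment'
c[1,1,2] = 'employer'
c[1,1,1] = 'housing'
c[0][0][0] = 'death'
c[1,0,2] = 'setting'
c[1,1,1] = 'housing'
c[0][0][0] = 'death'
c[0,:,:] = [['death', 'population', 'inflation'], ['assistance', 'foundation', 'appearance'], ['population', 'finding', 'height']]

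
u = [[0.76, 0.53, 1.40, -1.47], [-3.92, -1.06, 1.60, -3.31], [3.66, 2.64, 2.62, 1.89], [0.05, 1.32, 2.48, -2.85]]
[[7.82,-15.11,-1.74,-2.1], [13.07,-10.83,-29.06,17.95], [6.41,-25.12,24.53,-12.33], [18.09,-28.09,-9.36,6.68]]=u @[[-1.49, -0.72, 4.22, -6.01], [4.35, -4.29, 0.38, 6.13], [2.02, -6.1, 0.33, -1.7], [-2.60, 2.55, 3.82, -1.09]]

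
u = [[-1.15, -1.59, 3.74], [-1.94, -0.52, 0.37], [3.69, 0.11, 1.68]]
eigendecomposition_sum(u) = [[1.51, -0.44, 2.03], [-0.44, 0.13, -0.59], [2.04, -0.6, 2.74]] + [[-2.66, -1.15, 1.71], [-1.50, -0.65, 0.97], [1.65, 0.71, -1.06]] + [[-0.00, 0.00, 0.00], [0.0, -0.0, -0.00], [0.00, -0.0, -0.00]]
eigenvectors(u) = [[-0.59, 0.77, -0.18], [0.17, 0.43, 0.92], [-0.79, -0.48, 0.34]]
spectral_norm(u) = 4.40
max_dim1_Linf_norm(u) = 3.74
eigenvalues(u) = [4.38, -4.37, -0.0]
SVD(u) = [[-0.28, -0.92, 0.26],[-0.45, -0.11, -0.89],[0.85, -0.37, -0.38]] @ diag([4.397631612722611, 4.372701715782512, 0.003987928712888255]) @ [[0.98, 0.18, 0.05], [-0.01, 0.34, -0.94], [-0.18, 0.92, 0.34]]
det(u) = 0.08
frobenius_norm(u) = 6.20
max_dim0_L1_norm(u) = 6.78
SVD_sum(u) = [[-1.21, -0.22, -0.06], [-1.95, -0.35, -0.10], [3.67, 0.65, 0.18]] + [[0.06, -1.37, 3.8], [0.01, -0.17, 0.47], [0.02, -0.54, 1.5]] + [[-0.00, 0.0, 0.00], [0.0, -0.00, -0.0], [0.0, -0.0, -0.0]]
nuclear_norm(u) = 8.77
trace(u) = 0.01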